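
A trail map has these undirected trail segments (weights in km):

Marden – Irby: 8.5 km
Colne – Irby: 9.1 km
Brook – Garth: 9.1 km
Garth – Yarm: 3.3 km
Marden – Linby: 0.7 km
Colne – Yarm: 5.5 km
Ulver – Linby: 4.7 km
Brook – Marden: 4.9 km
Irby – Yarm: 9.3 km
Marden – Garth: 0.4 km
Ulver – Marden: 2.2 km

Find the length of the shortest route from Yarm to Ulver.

5.9 km

Candidate routes:
Yarm → Garth → Marden → Ulver: 3.3+0.4+2.2 = 5.9
Yarm → Garth → Marden → Linby → Ulver: 3.3+0.4+0.7+4.7 = 9.1
The minimum is 5.9 km via Yarm → Garth → Marden → Ulver.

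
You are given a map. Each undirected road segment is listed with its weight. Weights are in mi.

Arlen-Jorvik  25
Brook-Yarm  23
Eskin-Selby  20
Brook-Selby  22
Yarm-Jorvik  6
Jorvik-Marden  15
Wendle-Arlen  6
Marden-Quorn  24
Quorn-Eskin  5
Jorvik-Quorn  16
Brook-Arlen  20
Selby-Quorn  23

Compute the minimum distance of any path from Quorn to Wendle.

47 mi

Running Dijkstra from Quorn:
Quorn: 0
Eskin: 5  (via Quorn)
Jorvik: 16  (via Quorn)
Yarm: 22  (via Jorvik)
Selby: 23  (via Quorn)
Marden: 24  (via Quorn)
Arlen: 41  (via Jorvik)
Brook: 45  (via Yarm)
Wendle: 47  (via Arlen)
Shortest route: Quorn → Jorvik → Arlen → Wendle = 47 mi.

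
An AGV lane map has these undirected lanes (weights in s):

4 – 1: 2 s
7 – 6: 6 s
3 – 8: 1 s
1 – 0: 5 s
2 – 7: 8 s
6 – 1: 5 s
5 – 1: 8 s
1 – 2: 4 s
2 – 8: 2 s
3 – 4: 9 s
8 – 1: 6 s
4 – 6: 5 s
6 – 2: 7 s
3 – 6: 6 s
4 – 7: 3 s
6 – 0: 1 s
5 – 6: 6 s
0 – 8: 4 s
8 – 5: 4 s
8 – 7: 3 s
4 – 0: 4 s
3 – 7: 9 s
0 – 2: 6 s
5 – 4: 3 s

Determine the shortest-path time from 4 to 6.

Running Dijkstra from 4:
4: 0
1: 2  (via 4)
5: 3  (via 4)
7: 3  (via 4)
0: 4  (via 4)
6: 5  (via 4)
Shortest route: 4–6 = 5 s.

5 s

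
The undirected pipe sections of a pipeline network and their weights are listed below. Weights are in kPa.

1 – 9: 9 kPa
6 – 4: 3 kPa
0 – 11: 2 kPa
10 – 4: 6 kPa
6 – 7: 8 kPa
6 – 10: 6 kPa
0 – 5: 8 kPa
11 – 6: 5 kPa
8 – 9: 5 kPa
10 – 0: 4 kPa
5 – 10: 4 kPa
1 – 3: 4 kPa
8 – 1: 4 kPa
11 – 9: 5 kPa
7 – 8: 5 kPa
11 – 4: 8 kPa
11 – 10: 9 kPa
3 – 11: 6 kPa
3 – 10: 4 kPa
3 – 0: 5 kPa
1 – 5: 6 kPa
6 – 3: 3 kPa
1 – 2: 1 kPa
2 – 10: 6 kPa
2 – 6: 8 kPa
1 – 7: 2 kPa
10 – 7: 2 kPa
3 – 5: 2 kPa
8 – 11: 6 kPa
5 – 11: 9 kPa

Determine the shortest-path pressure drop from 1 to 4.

Settle nodes by increasing distance from 1:
1: 0
2: 1  (via 1)
7: 2  (via 1)
3: 4  (via 1)
8: 4  (via 1)
10: 4  (via 7)
5: 6  (via 1)
6: 7  (via 3)
0: 8  (via 10)
9: 9  (via 1)
4: 10  (via 10)
Shortest route: 1–7–10–4 = 10 kPa.

10 kPa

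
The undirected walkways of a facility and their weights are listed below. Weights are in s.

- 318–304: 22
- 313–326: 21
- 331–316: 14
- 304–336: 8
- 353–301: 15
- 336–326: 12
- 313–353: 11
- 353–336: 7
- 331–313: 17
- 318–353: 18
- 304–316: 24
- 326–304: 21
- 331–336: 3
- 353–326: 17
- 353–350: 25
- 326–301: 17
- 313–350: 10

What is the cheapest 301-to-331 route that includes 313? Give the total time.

43 s

Best 301 to 313: 301 → 353 → 313 costing 26
Best 313 to 331: 313 → 331 costing 17
Total via 313: 26 + 17 = 43 s.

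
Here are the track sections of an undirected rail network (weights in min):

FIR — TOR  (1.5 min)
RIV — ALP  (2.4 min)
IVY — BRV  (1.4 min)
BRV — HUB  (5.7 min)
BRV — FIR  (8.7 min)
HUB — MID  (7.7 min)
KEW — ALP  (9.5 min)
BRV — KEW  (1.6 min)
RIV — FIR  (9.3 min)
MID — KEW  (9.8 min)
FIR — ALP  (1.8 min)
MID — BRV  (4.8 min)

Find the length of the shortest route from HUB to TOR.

15.9 min

Enumerating some paths:
HUB - BRV - FIR - TOR: 5.7+8.7+1.5 = 15.9
HUB - MID - BRV - FIR - TOR: 7.7+4.8+8.7+1.5 = 22.7
HUB - BRV - KEW - ALP - FIR - TOR: 5.7+1.6+9.5+1.8+1.5 = 20.1
The minimum is 15.9 min via HUB - BRV - FIR - TOR.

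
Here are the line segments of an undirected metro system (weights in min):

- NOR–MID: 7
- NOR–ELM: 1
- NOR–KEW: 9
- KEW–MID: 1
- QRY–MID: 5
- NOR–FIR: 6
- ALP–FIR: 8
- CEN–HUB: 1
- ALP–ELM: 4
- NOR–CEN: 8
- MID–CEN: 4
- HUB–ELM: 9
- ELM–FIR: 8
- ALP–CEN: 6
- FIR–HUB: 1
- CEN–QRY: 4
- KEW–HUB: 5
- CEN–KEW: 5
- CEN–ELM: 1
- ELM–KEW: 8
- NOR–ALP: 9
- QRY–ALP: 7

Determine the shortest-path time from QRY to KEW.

Shortest distances from QRY:
QRY: 0
CEN: 4  (via QRY)
HUB: 5  (via CEN)
ELM: 5  (via CEN)
MID: 5  (via QRY)
NOR: 6  (via ELM)
FIR: 6  (via HUB)
KEW: 6  (via MID)
Shortest route: QRY–MID–KEW = 6 min.

6 min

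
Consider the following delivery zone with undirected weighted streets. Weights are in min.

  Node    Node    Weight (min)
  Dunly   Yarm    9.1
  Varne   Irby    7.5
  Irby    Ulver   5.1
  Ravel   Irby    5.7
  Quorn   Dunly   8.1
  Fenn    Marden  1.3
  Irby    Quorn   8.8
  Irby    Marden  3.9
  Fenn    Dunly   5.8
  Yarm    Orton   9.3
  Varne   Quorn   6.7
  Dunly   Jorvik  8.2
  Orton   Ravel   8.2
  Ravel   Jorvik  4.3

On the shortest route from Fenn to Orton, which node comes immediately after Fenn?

Marden

Enumerating some paths:
Fenn - Dunly - Quorn - Irby - Ravel - Orton: 5.8+8.1+8.8+5.7+8.2 = 36.6
Fenn - Dunly - Jorvik - Ravel - Orton: 5.8+8.2+4.3+8.2 = 26.5
Fenn - Marden - Irby - Ravel - Orton: 1.3+3.9+5.7+8.2 = 19.1
Fenn - Dunly - Yarm - Orton: 5.8+9.1+9.3 = 24.2
Cheapest is Fenn - Marden - Irby - Ravel - Orton at 19.1 min.
So from Fenn the first move is to Marden.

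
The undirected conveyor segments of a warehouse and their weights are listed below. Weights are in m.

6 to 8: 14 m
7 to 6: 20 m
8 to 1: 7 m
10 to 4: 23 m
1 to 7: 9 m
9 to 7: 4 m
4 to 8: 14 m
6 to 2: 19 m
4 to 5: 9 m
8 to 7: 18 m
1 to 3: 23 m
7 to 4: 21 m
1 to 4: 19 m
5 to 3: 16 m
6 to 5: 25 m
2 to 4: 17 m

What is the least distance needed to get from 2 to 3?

Enumerating some paths:
2 → 4 → 5 → 3: 17+9+16 = 42
2 → 6 → 5 → 3: 19+25+16 = 60
2 → 4 → 1 → 3: 17+19+23 = 59
Cheapest is 2 → 4 → 5 → 3 at 42 m.

42 m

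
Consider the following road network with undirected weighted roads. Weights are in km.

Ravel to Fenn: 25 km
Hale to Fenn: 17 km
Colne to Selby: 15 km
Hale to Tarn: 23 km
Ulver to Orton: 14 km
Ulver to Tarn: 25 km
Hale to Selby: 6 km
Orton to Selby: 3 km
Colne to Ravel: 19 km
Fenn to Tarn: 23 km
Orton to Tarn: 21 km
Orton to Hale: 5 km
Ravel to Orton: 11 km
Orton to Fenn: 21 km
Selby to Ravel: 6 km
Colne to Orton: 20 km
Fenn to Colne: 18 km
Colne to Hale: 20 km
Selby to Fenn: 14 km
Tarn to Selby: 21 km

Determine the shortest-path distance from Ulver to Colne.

Compare a few routes:
Ulver → Orton → Selby → Colne: 14+3+15 = 32
Ulver → Orton → Colne: 14+20 = 34
The minimum is 32 km via Ulver → Orton → Selby → Colne.

32 km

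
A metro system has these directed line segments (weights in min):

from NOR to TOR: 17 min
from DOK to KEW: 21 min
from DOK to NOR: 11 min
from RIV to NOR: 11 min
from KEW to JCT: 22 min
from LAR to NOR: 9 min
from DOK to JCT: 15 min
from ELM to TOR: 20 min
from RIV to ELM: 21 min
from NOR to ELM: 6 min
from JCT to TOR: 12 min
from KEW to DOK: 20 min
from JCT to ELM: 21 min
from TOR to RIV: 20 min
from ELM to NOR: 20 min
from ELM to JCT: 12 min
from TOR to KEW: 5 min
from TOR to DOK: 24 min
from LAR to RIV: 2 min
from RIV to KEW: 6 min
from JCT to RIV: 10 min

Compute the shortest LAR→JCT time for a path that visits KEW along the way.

Shortest LAR→KEW: LAR → RIV → KEW = 8
Shortest KEW→JCT: KEW → JCT = 22
Total via KEW: 8 + 22 = 30 min.

30 min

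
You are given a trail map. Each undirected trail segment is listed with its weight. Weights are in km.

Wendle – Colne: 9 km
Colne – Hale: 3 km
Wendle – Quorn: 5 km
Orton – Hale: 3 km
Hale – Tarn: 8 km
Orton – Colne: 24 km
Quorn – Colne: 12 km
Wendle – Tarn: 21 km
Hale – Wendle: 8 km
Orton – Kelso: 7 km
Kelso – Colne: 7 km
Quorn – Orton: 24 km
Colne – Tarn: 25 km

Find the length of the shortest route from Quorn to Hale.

13 km

Shortest distances from Quorn:
Quorn: 0
Wendle: 5  (via Quorn)
Colne: 12  (via Quorn)
Hale: 13  (via Wendle)
Shortest route: Quorn → Wendle → Hale = 13 km.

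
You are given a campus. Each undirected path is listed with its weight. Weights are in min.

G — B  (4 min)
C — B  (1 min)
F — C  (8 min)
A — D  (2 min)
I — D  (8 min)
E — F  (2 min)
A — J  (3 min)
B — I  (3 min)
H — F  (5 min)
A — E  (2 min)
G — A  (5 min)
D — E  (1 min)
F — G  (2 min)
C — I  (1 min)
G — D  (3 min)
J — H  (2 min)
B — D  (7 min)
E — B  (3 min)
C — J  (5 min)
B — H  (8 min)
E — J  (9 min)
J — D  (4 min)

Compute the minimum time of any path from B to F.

5 min

Compare a few routes:
B - G - F: 4+2 = 6
B - E - F: 3+2 = 5
Cheapest is B - E - F at 5 min.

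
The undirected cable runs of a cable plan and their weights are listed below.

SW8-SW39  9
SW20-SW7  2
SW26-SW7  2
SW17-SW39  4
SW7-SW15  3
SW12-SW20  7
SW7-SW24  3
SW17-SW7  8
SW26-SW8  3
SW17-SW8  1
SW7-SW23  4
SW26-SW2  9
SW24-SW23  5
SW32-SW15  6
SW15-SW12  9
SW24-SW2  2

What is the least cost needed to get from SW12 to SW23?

13

Candidate routes:
SW12 → SW20 → SW7 → SW23: 7+2+4 = 13
SW12 → SW15 → SW7 → SW23: 9+3+4 = 16
SW12 → SW20 → SW7 → SW24 → SW23: 7+2+3+5 = 17
Cheapest is SW12 → SW20 → SW7 → SW23 at 13.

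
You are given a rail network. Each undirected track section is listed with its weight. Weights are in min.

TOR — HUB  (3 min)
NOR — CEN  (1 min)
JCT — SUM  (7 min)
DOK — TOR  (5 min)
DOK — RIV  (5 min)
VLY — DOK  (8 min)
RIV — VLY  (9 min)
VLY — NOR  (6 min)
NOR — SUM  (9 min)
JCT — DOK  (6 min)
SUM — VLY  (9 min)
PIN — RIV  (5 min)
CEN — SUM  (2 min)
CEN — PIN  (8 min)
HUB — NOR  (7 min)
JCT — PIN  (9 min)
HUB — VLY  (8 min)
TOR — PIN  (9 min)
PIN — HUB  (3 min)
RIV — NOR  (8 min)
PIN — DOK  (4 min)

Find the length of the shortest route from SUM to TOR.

13 min

Enumerating some paths:
SUM - CEN - NOR - HUB - TOR: 2+1+7+3 = 13
SUM - JCT - DOK - TOR: 7+6+5 = 18
SUM - CEN - PIN - HUB - TOR: 2+8+3+3 = 16
Cheapest is SUM - CEN - NOR - HUB - TOR at 13 min.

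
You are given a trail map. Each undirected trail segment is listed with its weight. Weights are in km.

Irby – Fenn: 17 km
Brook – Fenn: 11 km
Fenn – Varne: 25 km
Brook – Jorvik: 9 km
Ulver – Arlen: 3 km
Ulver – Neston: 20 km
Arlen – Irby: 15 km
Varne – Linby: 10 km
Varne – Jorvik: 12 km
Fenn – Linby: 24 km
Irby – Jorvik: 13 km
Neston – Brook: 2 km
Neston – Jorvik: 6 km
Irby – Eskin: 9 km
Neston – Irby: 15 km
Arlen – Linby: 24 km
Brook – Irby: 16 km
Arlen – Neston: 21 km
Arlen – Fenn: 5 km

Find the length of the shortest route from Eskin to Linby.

44 km

Enumerating some paths:
Eskin → Irby → Arlen → Linby: 9+15+24 = 48
Eskin → Irby → Jorvik → Varne → Linby: 9+13+12+10 = 44
Eskin → Irby → Fenn → Linby: 9+17+24 = 50
Cheapest is Eskin → Irby → Jorvik → Varne → Linby at 44 km.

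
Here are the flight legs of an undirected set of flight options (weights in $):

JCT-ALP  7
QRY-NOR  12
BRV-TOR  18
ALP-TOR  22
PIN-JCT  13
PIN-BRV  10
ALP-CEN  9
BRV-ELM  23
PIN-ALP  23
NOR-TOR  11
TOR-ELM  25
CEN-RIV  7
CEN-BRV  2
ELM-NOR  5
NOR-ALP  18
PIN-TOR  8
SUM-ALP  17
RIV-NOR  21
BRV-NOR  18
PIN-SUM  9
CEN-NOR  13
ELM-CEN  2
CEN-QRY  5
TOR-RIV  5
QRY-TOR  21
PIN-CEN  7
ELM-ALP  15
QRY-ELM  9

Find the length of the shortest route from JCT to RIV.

$23

Compare a few routes:
JCT → ALP → CEN → RIV: 7+9+7 = 23
JCT → PIN → CEN → RIV: 13+7+7 = 27
JCT → PIN → TOR → RIV: 13+8+5 = 26
The minimum is $23 via JCT → ALP → CEN → RIV.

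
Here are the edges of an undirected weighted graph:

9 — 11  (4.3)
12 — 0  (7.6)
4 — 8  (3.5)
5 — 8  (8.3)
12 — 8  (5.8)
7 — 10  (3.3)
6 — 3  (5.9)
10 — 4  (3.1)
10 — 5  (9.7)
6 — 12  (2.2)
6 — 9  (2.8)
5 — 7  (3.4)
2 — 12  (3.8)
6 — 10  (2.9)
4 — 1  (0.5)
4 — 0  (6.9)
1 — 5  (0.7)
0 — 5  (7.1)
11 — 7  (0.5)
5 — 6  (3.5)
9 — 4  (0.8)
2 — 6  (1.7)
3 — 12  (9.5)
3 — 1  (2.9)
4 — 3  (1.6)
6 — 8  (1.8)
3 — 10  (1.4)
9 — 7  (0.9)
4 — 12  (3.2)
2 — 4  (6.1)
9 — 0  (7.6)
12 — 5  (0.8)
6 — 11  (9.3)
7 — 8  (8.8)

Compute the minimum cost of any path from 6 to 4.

Candidate routes:
6 - 12 - 5 - 1 - 4: 2.2+0.8+0.7+0.5 = 4.2
6 - 9 - 4: 2.8+0.8 = 3.6
6 - 5 - 1 - 4: 3.5+0.7+0.5 = 4.7
The minimum is 3.6 via 6 - 9 - 4.

3.6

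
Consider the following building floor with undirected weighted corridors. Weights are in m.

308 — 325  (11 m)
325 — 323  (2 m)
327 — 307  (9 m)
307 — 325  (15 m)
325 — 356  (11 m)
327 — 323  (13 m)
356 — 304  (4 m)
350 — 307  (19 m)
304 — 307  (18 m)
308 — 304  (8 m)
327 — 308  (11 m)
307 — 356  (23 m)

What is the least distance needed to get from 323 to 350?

Shortest distances from 323:
323: 0
325: 2  (via 323)
308: 13  (via 325)
327: 13  (via 323)
356: 13  (via 325)
307: 17  (via 325)
304: 17  (via 356)
350: 36  (via 307)
Shortest route: 323 → 325 → 307 → 350 = 36 m.

36 m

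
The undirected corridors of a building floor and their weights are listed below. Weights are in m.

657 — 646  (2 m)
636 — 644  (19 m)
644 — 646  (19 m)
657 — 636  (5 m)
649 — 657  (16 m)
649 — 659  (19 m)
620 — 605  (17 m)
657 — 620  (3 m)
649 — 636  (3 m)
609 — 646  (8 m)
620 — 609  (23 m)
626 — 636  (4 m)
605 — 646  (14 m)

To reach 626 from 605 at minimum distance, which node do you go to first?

646

Enumerating some paths:
605–620–657–636–626: 17+3+5+4 = 29
605–646–657–636–626: 14+2+5+4 = 25
The minimum is 25 m via 605–646–657–636–626.
So from 605 the first move is to 646.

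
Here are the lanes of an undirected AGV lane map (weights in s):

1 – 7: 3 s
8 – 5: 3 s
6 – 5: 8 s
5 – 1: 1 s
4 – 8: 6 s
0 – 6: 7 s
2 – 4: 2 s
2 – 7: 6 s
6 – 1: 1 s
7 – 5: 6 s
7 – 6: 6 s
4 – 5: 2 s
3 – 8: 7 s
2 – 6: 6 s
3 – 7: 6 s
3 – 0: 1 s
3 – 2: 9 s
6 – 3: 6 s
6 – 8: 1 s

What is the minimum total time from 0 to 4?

11 s

Shortest distances from 0:
0: 0
3: 1  (via 0)
6: 7  (via 0)
7: 7  (via 3)
1: 8  (via 6)
8: 8  (via 3)
5: 9  (via 1)
2: 10  (via 3)
4: 11  (via 5)
Shortest route: 0 → 6 → 1 → 5 → 4 = 11 s.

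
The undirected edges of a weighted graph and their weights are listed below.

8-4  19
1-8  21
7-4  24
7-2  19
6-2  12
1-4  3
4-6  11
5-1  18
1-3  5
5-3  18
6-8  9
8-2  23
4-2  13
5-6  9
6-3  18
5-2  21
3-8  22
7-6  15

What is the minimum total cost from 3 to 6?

Compare a few routes:
3 - 5 - 6: 18+9 = 27
3 - 6: 18 = 18
3 - 1 - 4 - 6: 5+3+11 = 19
Cheapest is 3 - 6 at 18.

18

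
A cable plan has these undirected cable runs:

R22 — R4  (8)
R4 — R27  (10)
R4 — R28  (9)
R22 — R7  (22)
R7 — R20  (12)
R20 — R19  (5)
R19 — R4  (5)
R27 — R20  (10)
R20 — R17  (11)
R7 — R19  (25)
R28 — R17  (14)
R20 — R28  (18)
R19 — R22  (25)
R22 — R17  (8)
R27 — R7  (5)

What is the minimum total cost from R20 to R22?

Enumerating some paths:
R20–R19–R4–R22: 5+5+8 = 18
R20–R17–R22: 11+8 = 19
The minimum is 18 via R20–R19–R4–R22.

18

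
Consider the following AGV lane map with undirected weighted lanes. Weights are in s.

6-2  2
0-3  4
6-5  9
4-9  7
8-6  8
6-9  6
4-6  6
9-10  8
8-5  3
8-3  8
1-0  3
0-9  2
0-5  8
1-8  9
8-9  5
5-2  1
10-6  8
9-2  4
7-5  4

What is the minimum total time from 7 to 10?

15 s

Running Dijkstra from 7:
7: 0
5: 4  (via 7)
2: 5  (via 5)
6: 7  (via 2)
8: 7  (via 5)
9: 9  (via 2)
0: 11  (via 9)
4: 13  (via 6)
1: 14  (via 0)
3: 15  (via 8)
10: 15  (via 6)
Shortest route: 7 → 5 → 2 → 6 → 10 = 15 s.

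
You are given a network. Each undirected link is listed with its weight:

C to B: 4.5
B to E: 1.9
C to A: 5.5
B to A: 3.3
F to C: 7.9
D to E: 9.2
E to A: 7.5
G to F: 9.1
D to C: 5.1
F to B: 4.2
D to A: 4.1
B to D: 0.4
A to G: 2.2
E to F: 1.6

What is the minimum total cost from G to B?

Compare a few routes:
G - A - C - B: 2.2+5.5+4.5 = 12.2
G - A - E - B: 2.2+7.5+1.9 = 11.6
G - A - B: 2.2+3.3 = 5.5
G - A - D - B: 2.2+4.1+0.4 = 6.7
Cheapest is G - A - B at 5.5.

5.5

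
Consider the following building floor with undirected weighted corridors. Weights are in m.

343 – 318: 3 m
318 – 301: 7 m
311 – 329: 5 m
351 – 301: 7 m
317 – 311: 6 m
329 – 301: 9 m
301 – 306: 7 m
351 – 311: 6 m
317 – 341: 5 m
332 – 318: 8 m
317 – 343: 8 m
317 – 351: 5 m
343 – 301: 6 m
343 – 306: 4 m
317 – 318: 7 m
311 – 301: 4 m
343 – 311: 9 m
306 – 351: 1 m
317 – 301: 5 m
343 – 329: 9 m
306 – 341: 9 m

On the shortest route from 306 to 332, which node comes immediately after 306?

343

Compare a few routes:
306–343–318–332: 4+3+8 = 15
306–351–317–318–332: 1+5+7+8 = 21
306–301–318–332: 7+7+8 = 22
The minimum is 15 m via 306–343–318–332.
So from 306 the first move is to 343.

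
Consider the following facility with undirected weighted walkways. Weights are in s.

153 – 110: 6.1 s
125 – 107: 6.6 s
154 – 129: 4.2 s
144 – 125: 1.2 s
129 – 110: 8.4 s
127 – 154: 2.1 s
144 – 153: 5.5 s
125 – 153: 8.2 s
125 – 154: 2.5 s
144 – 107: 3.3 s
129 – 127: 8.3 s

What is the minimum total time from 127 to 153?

Enumerating some paths:
127 → 154 → 125 → 144 → 153: 2.1+2.5+1.2+5.5 = 11.3
127 → 154 → 125 → 153: 2.1+2.5+8.2 = 12.8
127 → 154 → 125 → 107 → 144 → 153: 2.1+2.5+6.6+3.3+5.5 = 20
127 → 154 → 129 → 110 → 153: 2.1+4.2+8.4+6.1 = 20.8
Cheapest is 127 → 154 → 125 → 144 → 153 at 11.3 s.

11.3 s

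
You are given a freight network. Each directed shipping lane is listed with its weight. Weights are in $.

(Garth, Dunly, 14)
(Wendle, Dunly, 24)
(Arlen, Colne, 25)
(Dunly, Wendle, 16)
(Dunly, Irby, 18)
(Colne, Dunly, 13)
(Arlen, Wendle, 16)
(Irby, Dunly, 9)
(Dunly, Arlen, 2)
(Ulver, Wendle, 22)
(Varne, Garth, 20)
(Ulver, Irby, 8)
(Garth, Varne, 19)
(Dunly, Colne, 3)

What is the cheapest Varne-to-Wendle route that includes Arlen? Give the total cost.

$52

Shortest Varne→Arlen: Varne → Garth → Dunly → Arlen = 36
Best Arlen to Wendle: Arlen → Wendle costing 16
Total via Arlen: 36 + 16 = $52.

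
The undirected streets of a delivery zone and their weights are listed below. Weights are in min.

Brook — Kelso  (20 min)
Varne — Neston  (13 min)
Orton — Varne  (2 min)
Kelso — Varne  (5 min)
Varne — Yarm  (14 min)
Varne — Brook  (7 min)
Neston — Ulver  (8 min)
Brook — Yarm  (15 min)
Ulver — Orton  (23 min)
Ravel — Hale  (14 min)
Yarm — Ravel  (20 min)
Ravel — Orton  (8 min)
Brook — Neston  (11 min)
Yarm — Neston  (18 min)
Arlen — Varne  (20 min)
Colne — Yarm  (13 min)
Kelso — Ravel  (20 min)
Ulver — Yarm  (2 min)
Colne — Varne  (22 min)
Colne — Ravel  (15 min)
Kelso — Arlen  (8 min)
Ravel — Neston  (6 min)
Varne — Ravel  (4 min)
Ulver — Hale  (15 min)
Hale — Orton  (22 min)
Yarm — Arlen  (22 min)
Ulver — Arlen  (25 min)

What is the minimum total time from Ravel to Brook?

11 min

Enumerating some paths:
Ravel–Orton–Varne–Brook: 8+2+7 = 17
Ravel–Varne–Brook: 4+7 = 11
Cheapest is Ravel–Varne–Brook at 11 min.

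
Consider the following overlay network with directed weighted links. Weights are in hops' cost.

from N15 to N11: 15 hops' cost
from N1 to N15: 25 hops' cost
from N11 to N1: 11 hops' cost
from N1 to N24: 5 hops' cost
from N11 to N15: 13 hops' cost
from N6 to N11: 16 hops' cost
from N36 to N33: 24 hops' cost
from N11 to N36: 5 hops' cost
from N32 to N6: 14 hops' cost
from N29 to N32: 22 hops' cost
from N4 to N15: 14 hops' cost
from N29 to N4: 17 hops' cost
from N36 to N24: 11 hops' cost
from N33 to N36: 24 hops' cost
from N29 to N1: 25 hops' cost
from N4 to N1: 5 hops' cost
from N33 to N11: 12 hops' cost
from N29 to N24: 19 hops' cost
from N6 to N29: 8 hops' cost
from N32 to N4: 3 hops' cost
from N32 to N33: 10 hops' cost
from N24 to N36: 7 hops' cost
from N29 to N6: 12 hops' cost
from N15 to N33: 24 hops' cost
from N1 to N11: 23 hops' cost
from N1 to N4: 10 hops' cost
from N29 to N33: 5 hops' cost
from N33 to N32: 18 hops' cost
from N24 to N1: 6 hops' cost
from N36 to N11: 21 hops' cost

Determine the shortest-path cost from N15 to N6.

Running Dijkstra from N15:
N15: 0
N11: 15  (via N15)
N36: 20  (via N11)
N33: 24  (via N15)
N1: 26  (via N11)
N24: 31  (via N36)
N4: 36  (via N1)
N32: 42  (via N33)
N6: 56  (via N32)
Shortest route: N15 → N33 → N32 → N6 = 56 hops' cost.

56 hops' cost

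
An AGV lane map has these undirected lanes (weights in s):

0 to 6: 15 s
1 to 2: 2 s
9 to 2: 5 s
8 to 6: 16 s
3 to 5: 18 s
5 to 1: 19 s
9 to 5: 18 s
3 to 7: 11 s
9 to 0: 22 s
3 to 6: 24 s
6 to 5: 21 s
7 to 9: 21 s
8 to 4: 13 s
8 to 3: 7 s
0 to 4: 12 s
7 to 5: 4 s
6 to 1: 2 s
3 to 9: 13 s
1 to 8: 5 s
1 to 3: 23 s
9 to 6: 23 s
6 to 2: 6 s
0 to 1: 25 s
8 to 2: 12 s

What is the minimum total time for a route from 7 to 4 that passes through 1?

Best 7 to 1: 7–5–1 costing 23
Best 1 to 4: 1–8–4 costing 18
Total via 1: 23 + 18 = 41 s.

41 s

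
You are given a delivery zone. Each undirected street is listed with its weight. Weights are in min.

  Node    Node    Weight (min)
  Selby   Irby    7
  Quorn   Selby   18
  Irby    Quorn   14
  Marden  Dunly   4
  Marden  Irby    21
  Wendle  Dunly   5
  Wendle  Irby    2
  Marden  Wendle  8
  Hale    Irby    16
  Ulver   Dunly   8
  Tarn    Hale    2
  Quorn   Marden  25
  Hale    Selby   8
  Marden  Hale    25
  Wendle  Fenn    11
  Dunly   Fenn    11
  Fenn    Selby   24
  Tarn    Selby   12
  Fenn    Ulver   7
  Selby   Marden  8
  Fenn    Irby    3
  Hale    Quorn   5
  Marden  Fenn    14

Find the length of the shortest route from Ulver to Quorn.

Shortest distances from Ulver:
Ulver: 0
Fenn: 7  (via Ulver)
Dunly: 8  (via Ulver)
Irby: 10  (via Fenn)
Wendle: 12  (via Irby)
Marden: 12  (via Dunly)
Selby: 17  (via Irby)
Quorn: 24  (via Irby)
Shortest route: Ulver → Fenn → Irby → Quorn = 24 min.

24 min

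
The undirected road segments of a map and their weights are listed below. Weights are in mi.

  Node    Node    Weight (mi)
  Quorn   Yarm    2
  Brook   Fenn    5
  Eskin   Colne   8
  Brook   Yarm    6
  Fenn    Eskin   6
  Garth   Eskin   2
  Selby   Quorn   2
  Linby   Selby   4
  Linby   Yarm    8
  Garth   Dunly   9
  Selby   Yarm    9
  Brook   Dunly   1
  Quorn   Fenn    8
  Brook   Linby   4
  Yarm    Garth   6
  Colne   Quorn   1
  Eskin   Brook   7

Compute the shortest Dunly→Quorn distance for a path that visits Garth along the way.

17 mi

Best Dunly to Garth: Dunly–Garth costing 9
Best Garth to Quorn: Garth–Yarm–Quorn costing 8
Total via Garth: 9 + 8 = 17 mi.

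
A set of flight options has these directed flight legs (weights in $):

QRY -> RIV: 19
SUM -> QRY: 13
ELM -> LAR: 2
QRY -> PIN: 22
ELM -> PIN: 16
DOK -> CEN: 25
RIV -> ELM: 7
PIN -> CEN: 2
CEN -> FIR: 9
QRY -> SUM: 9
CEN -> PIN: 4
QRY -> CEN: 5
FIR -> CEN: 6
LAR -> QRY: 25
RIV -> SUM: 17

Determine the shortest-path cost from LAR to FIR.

$39

Enumerating some paths:
LAR → QRY → PIN → CEN → FIR: 25+22+2+9 = 58
LAR → QRY → CEN → FIR: 25+5+9 = 39
LAR → QRY → RIV → ELM → PIN → CEN → FIR: 25+19+7+16+2+9 = 78
The minimum is $39 via LAR → QRY → CEN → FIR.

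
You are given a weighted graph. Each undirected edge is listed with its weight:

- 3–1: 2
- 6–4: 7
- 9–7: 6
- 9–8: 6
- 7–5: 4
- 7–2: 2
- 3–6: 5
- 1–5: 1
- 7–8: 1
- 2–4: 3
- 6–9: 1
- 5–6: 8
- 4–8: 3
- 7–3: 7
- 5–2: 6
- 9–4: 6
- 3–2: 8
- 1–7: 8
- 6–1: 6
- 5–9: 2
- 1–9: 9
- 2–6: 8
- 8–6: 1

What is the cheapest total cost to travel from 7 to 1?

5

Enumerating some paths:
7 → 8 → 6 → 9 → 5 → 1: 1+1+1+2+1 = 6
7 → 5 → 1: 4+1 = 5
7 → 8 → 6 → 1: 1+1+6 = 8
The minimum is 5 via 7 → 5 → 1.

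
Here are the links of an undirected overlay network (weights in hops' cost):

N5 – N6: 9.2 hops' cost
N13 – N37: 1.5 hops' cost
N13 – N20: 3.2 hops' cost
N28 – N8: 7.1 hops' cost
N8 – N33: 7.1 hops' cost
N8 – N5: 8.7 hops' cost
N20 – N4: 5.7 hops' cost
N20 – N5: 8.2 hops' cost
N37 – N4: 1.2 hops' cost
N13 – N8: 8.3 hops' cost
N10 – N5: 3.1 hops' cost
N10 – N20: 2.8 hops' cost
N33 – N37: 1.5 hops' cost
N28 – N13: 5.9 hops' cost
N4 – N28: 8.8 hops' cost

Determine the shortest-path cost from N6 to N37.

Enumerating some paths:
N6 - N5 - N20 - N13 - N37: 9.2+8.2+3.2+1.5 = 22.1
N6 - N5 - N10 - N20 - N4 - N37: 9.2+3.1+2.8+5.7+1.2 = 22
N6 - N5 - N10 - N20 - N13 - N37: 9.2+3.1+2.8+3.2+1.5 = 19.8
N6 - N5 - N20 - N4 - N37: 9.2+8.2+5.7+1.2 = 24.3
Cheapest is N6 - N5 - N10 - N20 - N13 - N37 at 19.8 hops' cost.

19.8 hops' cost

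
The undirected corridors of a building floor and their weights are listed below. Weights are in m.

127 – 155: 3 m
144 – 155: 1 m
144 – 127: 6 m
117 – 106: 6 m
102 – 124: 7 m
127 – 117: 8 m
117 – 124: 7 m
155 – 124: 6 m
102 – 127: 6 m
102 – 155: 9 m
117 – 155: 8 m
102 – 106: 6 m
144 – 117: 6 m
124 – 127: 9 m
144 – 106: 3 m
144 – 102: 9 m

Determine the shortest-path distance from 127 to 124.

Candidate routes:
127 → 102 → 124: 6+7 = 13
127 → 144 → 155 → 124: 6+1+6 = 13
127 → 124: 9 = 9
The minimum is 9 m via 127 → 124.

9 m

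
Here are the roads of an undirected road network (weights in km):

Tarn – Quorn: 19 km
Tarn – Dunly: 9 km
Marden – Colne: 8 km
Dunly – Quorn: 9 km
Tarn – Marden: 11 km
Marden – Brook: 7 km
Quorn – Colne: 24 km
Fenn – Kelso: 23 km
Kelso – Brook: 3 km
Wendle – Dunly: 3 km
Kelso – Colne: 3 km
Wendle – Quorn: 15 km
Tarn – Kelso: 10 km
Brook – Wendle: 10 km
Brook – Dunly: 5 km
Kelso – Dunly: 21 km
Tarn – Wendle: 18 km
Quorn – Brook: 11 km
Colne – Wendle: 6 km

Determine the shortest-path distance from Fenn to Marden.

33 km

Candidate routes:
Fenn - Kelso - Colne - Marden: 23+3+8 = 34
Fenn - Kelso - Tarn - Marden: 23+10+11 = 44
Fenn - Kelso - Brook - Marden: 23+3+7 = 33
The minimum is 33 km via Fenn - Kelso - Brook - Marden.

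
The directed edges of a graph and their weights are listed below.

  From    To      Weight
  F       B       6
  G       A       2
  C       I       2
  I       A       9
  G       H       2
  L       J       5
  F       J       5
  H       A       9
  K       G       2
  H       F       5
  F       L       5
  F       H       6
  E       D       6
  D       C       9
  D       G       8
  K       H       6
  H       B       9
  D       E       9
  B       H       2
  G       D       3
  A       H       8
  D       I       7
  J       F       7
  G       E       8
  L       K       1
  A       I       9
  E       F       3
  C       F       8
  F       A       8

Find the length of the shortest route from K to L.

Shortest distances from K:
K: 0
G: 2  (via K)
A: 4  (via G)
H: 4  (via G)
D: 5  (via G)
F: 9  (via H)
E: 10  (via G)
I: 12  (via D)
B: 13  (via H)
C: 14  (via D)
J: 14  (via F)
L: 14  (via F)
Shortest route: K–G–H–F–L = 14.

14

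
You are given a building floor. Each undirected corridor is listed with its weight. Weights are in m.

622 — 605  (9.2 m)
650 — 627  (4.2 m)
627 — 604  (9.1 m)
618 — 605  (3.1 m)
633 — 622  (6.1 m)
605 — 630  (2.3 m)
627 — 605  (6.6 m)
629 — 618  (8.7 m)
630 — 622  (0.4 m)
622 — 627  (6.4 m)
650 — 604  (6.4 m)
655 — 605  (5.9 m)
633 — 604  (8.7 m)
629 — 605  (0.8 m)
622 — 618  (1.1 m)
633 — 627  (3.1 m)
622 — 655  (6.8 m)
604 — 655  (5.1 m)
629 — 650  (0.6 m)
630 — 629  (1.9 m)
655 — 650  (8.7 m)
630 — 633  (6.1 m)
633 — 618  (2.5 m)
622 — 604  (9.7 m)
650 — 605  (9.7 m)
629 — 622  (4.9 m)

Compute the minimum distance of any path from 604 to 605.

7.8 m

Candidate routes:
604 - 655 - 605: 5.1+5.9 = 11
604 - 650 - 629 - 605: 6.4+0.6+0.8 = 7.8
Cheapest is 604 - 650 - 629 - 605 at 7.8 m.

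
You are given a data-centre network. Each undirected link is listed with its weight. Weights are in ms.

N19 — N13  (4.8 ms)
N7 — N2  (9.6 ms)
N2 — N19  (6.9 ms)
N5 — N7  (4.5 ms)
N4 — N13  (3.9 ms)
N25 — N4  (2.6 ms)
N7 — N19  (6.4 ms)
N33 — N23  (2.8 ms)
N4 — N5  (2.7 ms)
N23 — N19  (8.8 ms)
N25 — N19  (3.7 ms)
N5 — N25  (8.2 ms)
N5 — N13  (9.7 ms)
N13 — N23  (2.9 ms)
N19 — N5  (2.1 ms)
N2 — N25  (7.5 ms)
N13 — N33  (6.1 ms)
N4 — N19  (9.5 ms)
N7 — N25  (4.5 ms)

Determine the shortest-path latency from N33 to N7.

16.7 ms

Running Dijkstra from N33:
N33: 0
N23: 2.8  (via N33)
N13: 5.7  (via N23)
N4: 9.6  (via N13)
N19: 10.5  (via N13)
N25: 12.2  (via N4)
N5: 12.3  (via N4)
N7: 16.7  (via N25)
Shortest route: N33 → N23 → N13 → N4 → N25 → N7 = 16.7 ms.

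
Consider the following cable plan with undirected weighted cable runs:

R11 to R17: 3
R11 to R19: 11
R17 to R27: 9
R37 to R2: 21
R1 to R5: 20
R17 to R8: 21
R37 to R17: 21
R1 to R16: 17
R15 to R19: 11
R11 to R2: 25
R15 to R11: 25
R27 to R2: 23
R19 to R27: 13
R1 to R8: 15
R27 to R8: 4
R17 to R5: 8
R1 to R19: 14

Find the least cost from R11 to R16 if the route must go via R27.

Best R11 to R27: R11 → R17 → R27 costing 12
Best R27 to R16: R27 → R8 → R1 → R16 costing 36
Total via R27: 12 + 36 = 48.

48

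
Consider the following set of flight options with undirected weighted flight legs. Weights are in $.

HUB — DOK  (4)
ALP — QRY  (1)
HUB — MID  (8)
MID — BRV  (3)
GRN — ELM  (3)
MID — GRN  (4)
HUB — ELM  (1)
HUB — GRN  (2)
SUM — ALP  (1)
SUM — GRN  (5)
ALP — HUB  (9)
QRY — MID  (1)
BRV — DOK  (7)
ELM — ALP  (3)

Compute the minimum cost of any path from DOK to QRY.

$9

Candidate routes:
DOK–HUB–GRN–MID–QRY: 4+2+4+1 = 11
DOK–BRV–MID–QRY: 7+3+1 = 11
DOK–HUB–ELM–ALP–QRY: 4+1+3+1 = 9
DOK–HUB–MID–QRY: 4+8+1 = 13
Cheapest is DOK–HUB–ELM–ALP–QRY at $9.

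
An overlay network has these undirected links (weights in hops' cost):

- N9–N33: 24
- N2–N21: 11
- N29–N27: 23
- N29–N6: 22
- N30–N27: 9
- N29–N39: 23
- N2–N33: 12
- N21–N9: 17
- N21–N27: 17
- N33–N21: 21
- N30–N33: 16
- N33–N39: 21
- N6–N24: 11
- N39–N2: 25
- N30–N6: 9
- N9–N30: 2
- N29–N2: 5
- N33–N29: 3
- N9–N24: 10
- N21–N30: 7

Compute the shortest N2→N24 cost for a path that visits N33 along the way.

Best N2 to N33: N2 → N29 → N33 costing 8
Shortest N33→N24: N33 → N30 → N9 → N24 = 28
Total via N33: 8 + 28 = 36 hops' cost.

36 hops' cost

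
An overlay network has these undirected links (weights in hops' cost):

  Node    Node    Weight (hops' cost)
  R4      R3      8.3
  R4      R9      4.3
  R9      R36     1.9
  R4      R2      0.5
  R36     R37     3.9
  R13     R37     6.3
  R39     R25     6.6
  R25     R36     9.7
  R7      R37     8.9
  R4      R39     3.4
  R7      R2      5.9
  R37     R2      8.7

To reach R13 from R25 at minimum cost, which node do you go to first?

R36

Enumerating some paths:
R25 → R39 → R4 → R9 → R36 → R37 → R13: 6.6+3.4+4.3+1.9+3.9+6.3 = 26.4
R25 → R36 → R37 → R13: 9.7+3.9+6.3 = 19.9
R25 → R39 → R4 → R2 → R37 → R13: 6.6+3.4+0.5+8.7+6.3 = 25.5
Cheapest is R25 → R36 → R37 → R13 at 19.9 hops' cost.
So from R25 the first move is to R36.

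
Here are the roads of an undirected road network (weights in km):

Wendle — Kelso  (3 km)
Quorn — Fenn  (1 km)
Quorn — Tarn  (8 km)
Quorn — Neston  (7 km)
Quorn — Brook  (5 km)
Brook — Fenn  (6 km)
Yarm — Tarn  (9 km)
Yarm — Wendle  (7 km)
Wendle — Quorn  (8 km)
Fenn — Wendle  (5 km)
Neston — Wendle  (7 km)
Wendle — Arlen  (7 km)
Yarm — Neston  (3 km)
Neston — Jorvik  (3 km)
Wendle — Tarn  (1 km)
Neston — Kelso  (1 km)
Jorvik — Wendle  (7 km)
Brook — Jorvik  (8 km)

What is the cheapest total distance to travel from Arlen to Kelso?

Enumerating some paths:
Arlen → Wendle → Neston → Kelso: 7+7+1 = 15
Arlen → Wendle → Kelso: 7+3 = 10
Arlen → Wendle → Yarm → Neston → Kelso: 7+7+3+1 = 18
The minimum is 10 km via Arlen → Wendle → Kelso.

10 km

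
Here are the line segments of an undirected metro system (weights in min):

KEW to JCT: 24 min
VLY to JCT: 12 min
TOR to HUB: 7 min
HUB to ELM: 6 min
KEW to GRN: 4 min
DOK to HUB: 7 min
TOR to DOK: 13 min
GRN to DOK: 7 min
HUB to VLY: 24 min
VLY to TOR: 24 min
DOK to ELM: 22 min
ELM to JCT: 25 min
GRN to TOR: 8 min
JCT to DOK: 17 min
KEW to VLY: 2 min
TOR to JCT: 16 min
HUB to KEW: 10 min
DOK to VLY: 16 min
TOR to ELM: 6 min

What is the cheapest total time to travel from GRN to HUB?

14 min

Enumerating some paths:
GRN–TOR–HUB: 8+7 = 15
GRN–DOK–TOR–HUB: 7+13+7 = 27
GRN–TOR–ELM–HUB: 8+6+6 = 20
GRN–KEW–HUB: 4+10 = 14
Cheapest is GRN–KEW–HUB at 14 min.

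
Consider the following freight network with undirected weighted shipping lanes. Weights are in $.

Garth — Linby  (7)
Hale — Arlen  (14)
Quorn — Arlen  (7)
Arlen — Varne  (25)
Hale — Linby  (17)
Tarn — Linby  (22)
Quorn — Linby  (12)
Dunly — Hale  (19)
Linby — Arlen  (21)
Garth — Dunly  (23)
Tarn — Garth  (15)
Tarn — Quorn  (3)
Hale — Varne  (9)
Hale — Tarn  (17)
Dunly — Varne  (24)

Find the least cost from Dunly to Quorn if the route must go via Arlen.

Shortest Dunly→Arlen: Dunly → Hale → Arlen = 33
Best Arlen to Quorn: Arlen → Quorn costing 7
Total via Arlen: 33 + 7 = $40.

$40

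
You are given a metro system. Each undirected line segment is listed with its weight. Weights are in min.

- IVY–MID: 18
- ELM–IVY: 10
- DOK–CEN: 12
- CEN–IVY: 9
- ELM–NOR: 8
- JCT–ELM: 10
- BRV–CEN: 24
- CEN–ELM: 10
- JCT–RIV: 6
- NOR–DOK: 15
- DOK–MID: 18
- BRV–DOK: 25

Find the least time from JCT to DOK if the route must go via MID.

56 min

Shortest JCT→MID: JCT–ELM–IVY–MID = 38
Best MID to DOK: MID–DOK costing 18
Total via MID: 38 + 18 = 56 min.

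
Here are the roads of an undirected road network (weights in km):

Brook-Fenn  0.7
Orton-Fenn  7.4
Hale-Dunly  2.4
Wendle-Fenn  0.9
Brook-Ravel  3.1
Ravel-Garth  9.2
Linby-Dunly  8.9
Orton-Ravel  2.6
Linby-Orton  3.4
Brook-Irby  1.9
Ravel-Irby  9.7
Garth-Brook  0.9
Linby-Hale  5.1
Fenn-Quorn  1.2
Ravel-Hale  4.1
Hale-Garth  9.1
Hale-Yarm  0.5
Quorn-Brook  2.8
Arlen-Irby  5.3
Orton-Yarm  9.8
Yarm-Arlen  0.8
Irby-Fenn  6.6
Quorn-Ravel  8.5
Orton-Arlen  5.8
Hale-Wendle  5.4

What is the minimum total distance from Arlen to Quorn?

Candidate routes:
Arlen–Yarm–Hale–Wendle–Fenn–Quorn: 0.8+0.5+5.4+0.9+1.2 = 8.8
Arlen–Yarm–Hale–Ravel–Brook–Fenn–Quorn: 0.8+0.5+4.1+3.1+0.7+1.2 = 10.4
Arlen–Irby–Brook–Quorn: 5.3+1.9+2.8 = 10
Arlen–Irby–Brook–Fenn–Quorn: 5.3+1.9+0.7+1.2 = 9.1
The minimum is 8.8 km via Arlen–Yarm–Hale–Wendle–Fenn–Quorn.

8.8 km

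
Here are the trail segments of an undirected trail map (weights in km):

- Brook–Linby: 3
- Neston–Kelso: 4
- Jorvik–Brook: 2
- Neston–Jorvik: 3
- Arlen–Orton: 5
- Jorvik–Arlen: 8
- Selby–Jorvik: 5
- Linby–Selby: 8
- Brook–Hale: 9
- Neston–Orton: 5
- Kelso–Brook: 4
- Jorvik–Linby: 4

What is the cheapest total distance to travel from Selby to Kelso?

Settle nodes by increasing distance from Selby:
Selby: 0
Jorvik: 5  (via Selby)
Brook: 7  (via Jorvik)
Neston: 8  (via Jorvik)
Linby: 8  (via Selby)
Kelso: 11  (via Brook)
Shortest route: Selby–Jorvik–Brook–Kelso = 11 km.

11 km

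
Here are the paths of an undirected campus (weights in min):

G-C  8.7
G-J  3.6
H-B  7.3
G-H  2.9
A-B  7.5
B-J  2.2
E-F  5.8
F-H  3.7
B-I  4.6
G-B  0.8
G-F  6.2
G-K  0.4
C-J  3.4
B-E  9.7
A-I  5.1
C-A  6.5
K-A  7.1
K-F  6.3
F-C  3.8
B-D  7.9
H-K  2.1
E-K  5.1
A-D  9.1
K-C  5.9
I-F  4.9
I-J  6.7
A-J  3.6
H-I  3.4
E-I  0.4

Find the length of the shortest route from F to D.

Enumerating some paths:
F–H–G–B–D: 3.7+2.9+0.8+7.9 = 15.3
F–G–B–D: 6.2+0.8+7.9 = 14.9
F–K–G–B–D: 6.3+0.4+0.8+7.9 = 15.4
Cheapest is F–G–B–D at 14.9 min.

14.9 min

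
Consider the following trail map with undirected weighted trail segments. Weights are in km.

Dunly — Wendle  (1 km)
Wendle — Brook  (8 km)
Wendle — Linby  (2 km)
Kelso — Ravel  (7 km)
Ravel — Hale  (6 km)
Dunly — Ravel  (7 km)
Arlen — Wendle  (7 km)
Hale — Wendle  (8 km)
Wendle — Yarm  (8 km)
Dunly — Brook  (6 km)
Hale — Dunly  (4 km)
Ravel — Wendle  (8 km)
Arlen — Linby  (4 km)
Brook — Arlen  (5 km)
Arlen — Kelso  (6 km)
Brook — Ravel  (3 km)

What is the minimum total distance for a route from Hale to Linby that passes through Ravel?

16 km

Best Hale to Ravel: Hale → Ravel costing 6
Shortest Ravel→Linby: Ravel → Wendle → Linby = 10
Total via Ravel: 6 + 10 = 16 km.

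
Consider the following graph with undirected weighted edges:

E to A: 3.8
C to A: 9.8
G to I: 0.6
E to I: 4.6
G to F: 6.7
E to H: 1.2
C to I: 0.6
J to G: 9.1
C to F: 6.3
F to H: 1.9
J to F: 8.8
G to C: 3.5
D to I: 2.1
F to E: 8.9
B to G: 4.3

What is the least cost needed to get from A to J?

15.7

Candidate routes:
A - E - I - G - J: 3.8+4.6+0.6+9.1 = 18.1
A - C - I - G - J: 9.8+0.6+0.6+9.1 = 20.1
A - E - F - J: 3.8+8.9+8.8 = 21.5
A - E - H - F - J: 3.8+1.2+1.9+8.8 = 15.7
Cheapest is A - E - H - F - J at 15.7.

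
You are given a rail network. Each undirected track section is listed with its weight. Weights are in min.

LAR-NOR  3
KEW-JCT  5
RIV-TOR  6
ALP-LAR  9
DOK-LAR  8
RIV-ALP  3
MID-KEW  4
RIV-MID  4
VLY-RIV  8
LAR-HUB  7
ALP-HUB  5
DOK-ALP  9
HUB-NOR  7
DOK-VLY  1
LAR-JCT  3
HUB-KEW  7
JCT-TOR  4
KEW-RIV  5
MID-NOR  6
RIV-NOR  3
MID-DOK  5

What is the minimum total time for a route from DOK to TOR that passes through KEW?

18 min

Best DOK to KEW: DOK–MID–KEW costing 9
Best KEW to TOR: KEW–JCT–TOR costing 9
Total via KEW: 9 + 9 = 18 min.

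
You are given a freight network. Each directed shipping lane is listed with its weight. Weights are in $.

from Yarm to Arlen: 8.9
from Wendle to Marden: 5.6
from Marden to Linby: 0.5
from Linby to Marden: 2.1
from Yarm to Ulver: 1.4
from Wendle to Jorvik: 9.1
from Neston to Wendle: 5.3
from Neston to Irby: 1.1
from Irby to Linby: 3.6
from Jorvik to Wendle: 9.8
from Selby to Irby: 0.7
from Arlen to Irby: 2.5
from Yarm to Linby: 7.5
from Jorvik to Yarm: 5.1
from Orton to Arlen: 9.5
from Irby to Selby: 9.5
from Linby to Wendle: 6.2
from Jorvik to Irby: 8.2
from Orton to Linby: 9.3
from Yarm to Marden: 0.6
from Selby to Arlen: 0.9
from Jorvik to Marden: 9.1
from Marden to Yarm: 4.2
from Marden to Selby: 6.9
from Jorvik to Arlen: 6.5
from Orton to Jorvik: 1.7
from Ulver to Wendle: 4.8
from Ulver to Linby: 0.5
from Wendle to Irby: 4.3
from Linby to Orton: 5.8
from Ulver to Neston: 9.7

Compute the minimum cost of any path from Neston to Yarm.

Running Dijkstra from Neston:
Neston: 0
Irby: 1.1  (via Neston)
Linby: 4.7  (via Irby)
Wendle: 5.3  (via Neston)
Marden: 6.8  (via Linby)
Orton: 10.5  (via Linby)
Selby: 10.6  (via Irby)
Yarm: 11  (via Marden)
Shortest route: Neston–Irby–Linby–Marden–Yarm = $11.

$11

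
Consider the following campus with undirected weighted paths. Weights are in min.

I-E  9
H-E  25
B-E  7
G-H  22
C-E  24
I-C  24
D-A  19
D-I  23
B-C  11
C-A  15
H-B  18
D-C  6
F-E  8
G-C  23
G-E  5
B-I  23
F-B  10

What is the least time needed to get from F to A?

Compare a few routes:
F–B–C–A: 10+11+15 = 36
F–E–B–C–A: 8+7+11+15 = 41
Cheapest is F–B–C–A at 36 min.

36 min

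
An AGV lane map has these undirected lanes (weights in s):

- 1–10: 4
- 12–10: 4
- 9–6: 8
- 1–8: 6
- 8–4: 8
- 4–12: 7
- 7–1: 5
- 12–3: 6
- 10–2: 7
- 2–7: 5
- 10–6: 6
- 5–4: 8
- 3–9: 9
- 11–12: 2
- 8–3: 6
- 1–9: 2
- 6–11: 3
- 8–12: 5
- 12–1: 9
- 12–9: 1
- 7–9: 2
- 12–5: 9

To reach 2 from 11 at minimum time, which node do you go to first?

12

Candidate routes:
11 - 12 - 10 - 2: 2+4+7 = 13
11 - 6 - 10 - 2: 3+6+7 = 16
11 - 12 - 9 - 1 - 7 - 2: 2+1+2+5+5 = 15
11 - 12 - 9 - 7 - 2: 2+1+2+5 = 10
The minimum is 10 s via 11 - 12 - 9 - 7 - 2.
So from 11 the first move is to 12.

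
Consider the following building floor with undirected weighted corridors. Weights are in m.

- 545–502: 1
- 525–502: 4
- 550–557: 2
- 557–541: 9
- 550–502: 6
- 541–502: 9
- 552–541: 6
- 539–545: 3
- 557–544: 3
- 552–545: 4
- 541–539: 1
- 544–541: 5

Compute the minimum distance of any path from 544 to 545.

9 m

Compare a few routes:
544 - 557 - 550 - 502 - 545: 3+2+6+1 = 12
544 - 541 - 539 - 545: 5+1+3 = 9
544 - 541 - 552 - 545: 5+6+4 = 15
Cheapest is 544 - 541 - 539 - 545 at 9 m.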